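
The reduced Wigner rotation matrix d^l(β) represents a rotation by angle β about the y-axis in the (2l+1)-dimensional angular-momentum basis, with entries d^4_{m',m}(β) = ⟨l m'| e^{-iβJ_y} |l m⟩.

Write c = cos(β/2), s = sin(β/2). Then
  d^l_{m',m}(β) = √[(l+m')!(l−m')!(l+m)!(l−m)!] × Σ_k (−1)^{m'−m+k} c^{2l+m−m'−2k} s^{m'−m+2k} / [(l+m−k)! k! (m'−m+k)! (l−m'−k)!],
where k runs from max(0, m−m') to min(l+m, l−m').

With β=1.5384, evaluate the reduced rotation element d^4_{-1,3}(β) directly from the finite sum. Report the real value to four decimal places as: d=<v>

d^4_{-1,3}(β=1.5384) via Wigner's sum:
With c≡cos(β/2)=0.718467 and s≡sin(β/2)=0.695561, N=[6·120·5040·1]^{1/2}=1904.940944
k: max(0,(3)−(-1))=4 … min(4+(3),4−(-1))=5
  k=4: (−1)^0·1904.9409/(144)·0.7185^4·0.6956^4 = +0.825063
  k=5: (−1)^1·1904.9409/(240)·0.7185^2·0.6956^6 = -0.463975
d^4_{-1,3}(1.5384) = +0.825063 -0.463975 = +0.361088

d=0.3611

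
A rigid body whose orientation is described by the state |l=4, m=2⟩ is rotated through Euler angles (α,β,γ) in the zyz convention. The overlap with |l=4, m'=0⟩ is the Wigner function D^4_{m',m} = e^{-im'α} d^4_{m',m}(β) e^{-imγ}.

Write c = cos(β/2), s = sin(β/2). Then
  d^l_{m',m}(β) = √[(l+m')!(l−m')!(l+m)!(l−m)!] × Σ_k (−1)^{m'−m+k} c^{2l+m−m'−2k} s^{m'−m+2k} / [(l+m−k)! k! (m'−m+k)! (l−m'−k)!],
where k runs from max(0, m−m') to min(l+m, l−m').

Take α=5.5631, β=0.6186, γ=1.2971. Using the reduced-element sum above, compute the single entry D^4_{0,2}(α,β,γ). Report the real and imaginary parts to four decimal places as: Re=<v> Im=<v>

Re=-0.4138 Im=-0.2522

D^4_{0,2}(5.5631,0.6186,1.2971) = e^{-i·0·5.5631}·d^4_{0,2}(0.6186)·e^{-i·2·1.2971}. Compute d first:
With c≡cos(β/2)=0.952547 and s≡sin(β/2)=0.304392, N=[24·24·720·2]^{1/2}=910.735966
The bounds max(0,m−m')=2 and min(l+m,l−m')=4 give 3 terms
  k=2: (−1)^0·910.7360/(96)·0.9525^6·0.3044^2 = +0.656607
  k=3: (−1)^1·910.7360/(36)·0.9525^4·0.3044^4 = -0.178800
  k=4: (−1)^2·910.7360/(96)·0.9525^2·0.3044^6 = +0.006847
d^4_{0,2}(0.6186) = +0.656607 -0.178800 +0.006847 = +0.484654
D = (+1.000000+0.000000i)·(+0.484654)·(-0.853884-0.520463i) = -0.413838-0.252244i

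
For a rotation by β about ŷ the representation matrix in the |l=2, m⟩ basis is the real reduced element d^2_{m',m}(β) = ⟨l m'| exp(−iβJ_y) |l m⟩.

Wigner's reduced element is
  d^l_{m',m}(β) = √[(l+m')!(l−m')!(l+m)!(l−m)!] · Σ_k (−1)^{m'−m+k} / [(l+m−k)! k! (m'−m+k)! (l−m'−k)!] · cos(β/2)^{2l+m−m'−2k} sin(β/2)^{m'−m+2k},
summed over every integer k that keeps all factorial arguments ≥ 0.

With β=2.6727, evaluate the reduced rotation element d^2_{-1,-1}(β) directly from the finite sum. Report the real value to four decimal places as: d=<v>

d=-0.1502

d^2_{-1,-1}(β=2.6727) via Wigner's sum:
c=cos(2.6727/2)=0.232304, s=sin(2.6727/2)=0.972643; N=√[1·6·1·6]=6.000000
The bounds max(0,m−m')=0 and min(l+m,l−m')=1 give 2 terms
  k=0: (−1)^0·6.0000/(6)·0.2323^4·0.9726^0 = +0.002912
  k=1: (−1)^1·6.0000/(2)·0.2323^2·0.9726^2 = -0.153159
d^2_{-1,-1}(2.6727) = +0.002912 -0.153159 = -0.150247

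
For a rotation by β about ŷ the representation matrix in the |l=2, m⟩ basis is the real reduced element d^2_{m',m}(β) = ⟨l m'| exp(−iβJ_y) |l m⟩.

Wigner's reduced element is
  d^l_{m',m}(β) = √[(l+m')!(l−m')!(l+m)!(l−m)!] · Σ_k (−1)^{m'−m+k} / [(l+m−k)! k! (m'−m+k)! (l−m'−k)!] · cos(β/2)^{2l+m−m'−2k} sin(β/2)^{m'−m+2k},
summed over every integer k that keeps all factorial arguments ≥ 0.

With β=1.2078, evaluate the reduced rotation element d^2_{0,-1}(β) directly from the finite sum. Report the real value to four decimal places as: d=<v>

d=-0.4065

d^2_{0,-1}(β=1.2078) via Wigner's sum:
Half-angle: c=0.823127, s=0.567857. N=√(2·2·1·6)=4.898979
Admissible k: 0..1 (factorial args all ≥0)
  k=0: (−1)^1·4.8990/(2)·0.8231^3·0.5679^1 = -0.775739
  k=1: (−1)^2·4.8990/(2)·0.8231^1·0.5679^3 = +0.369198
d^2_{0,-1}(1.2078) = -0.775739 +0.369198 = -0.406541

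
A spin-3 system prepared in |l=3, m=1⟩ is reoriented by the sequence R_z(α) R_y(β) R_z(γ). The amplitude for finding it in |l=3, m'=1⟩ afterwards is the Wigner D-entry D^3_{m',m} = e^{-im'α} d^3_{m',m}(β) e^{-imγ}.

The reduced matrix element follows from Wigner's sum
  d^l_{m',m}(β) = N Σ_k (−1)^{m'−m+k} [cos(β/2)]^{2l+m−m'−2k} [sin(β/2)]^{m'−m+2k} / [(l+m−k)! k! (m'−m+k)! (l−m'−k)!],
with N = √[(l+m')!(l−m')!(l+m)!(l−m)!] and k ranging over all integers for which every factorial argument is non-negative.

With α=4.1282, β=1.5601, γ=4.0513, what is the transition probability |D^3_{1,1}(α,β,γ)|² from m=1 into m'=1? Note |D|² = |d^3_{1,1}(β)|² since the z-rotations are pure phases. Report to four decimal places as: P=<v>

Split into d^3_{1,1}(β=1.5601) × two z-phases.
With c≡cos(β/2)=0.710878 and s≡sin(β/2)=0.703315, N=[24·2·24·2]^{1/2}=48.000000
The bounds max(0,m−m')=0 and min(l+m,l−m')=2 give 3 terms
  k=0: (−1)^0·48.0000/(48)·0.7109^6·0.7033^0 = +0.129054
  k=1: (−1)^1·48.0000/(6)·0.7109^4·0.7033^2 = -1.010580
  k=2: (−1)^2·48.0000/(8)·0.7109^2·0.7033^4 = +0.741893
d^3_{1,1}(1.5601) = +0.129054 -1.010580 +0.741893 = -0.139633
|D^3_{1,1}|² = |d^3_{1,1}(β)|² = (-0.139633)² = 0.019497 (the z-rotation phases have unit modulus)

P=0.0195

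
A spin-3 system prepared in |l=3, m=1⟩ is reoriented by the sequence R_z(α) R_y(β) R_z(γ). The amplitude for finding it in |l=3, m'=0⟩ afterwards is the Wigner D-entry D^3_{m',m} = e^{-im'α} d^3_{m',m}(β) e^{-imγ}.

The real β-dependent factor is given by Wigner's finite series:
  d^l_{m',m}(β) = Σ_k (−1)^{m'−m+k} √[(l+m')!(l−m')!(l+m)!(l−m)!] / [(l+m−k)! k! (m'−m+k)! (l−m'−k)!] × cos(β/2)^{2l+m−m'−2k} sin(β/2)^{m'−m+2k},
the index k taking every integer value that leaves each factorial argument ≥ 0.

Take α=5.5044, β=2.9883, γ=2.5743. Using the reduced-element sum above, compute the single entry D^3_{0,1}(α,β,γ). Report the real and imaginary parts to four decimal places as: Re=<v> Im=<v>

Re=-0.2165 Im=-0.1380

First d^3_{0,1}(β=2.9883), then the phase factors e^{-i(0)α} and e^{-i(1)γ}:
c=cos(2.9883/2)=0.076571, s=sin(2.9883/2)=0.997064; N=√[6·6·24·2]=41.569219
Admissible k: 1..3 (factorial args all ≥0)
  k=1: (−1)^0·41.5692/(12)·0.0766^5·0.9971^1 = +0.000009
  k=2: (−1)^1·41.5692/(4)·0.0766^3·0.9971^3 = -0.004625
  k=3: (−1)^2·41.5692/(12)·0.0766^1·0.9971^5 = +0.261380
d^3_{0,1}(2.9883) = +0.000009 -0.004625 +0.261380 = +0.256764
Attach z-rotation phases: D = e^{-i(0)(5.5044)}·(+0.256764)·e^{-i(1)(2.5743)} = -0.216544-0.137972i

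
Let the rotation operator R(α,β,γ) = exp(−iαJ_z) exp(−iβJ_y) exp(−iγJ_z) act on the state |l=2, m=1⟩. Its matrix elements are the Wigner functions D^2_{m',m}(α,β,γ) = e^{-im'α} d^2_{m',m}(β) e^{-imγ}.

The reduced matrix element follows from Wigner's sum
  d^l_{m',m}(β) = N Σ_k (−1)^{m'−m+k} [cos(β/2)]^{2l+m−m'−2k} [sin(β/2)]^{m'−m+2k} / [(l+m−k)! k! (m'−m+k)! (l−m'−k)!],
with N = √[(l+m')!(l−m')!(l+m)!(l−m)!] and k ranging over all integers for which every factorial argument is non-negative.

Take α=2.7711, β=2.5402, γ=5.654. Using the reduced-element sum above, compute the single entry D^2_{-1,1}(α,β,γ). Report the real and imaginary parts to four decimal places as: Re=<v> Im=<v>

Split into d^2_{-1,1}(β=2.5402) × two z-phases.
c=cos(2.5402/2)=0.296185, s=sin(2.5402/2)=0.955130; N=√[1·6·6·1]=6.000000
The bounds max(0,m−m')=2 and min(l+m,l−m')=3 give 2 terms
  k=2: (−1)^0·6.0000/(2)·0.2962^2·0.9551^2 = +0.240090
  k=3: (−1)^1·6.0000/(6)·0.2962^0·0.9551^4 = -0.832244
d^2_{-1,1}(2.5402) = +0.240090 -0.832244 = -0.592154
D = (-0.932149+0.362075i)·(-0.592154)·(+0.808507+0.588486i) = +0.572451+0.151483i

Re=0.5725 Im=0.1515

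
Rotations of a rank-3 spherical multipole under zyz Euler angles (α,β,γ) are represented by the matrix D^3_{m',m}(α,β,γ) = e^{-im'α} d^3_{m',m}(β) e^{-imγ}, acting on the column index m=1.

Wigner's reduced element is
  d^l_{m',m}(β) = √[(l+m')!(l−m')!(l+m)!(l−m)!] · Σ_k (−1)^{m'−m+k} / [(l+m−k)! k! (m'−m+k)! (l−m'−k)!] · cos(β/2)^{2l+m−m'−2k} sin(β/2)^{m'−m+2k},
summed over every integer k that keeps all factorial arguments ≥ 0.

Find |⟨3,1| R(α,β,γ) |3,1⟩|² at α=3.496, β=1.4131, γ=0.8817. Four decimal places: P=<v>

First d^3_{1,1}(β=1.4131), then the phase factors e^{-i(1)α} and e^{-i(1)γ}:
With c≡cos(β/2)=0.760606 and s≡sin(β/2)=0.649214, N=[24·2·24·2]^{1/2}=48.000000
k∈{0,1,2} keeps every argument non-negative
  k=0: (−1)^0·48.0000/(48)·0.7606^6·0.6492^0 = +0.193624
  k=1: (−1)^1·48.0000/(6)·0.7606^4·0.6492^2 = -1.128508
  k=2: (−1)^2·48.0000/(8)·0.7606^2·0.6492^4 = +0.616625
d^3_{1,1}(1.4131) = +0.193624 -1.128508 +0.616625 = -0.318259
|D^3_{1,1}|² = |d^3_{1,1}(β)|² = (-0.318259)² = 0.101289 (the z-rotation phases have unit modulus)

P=0.1013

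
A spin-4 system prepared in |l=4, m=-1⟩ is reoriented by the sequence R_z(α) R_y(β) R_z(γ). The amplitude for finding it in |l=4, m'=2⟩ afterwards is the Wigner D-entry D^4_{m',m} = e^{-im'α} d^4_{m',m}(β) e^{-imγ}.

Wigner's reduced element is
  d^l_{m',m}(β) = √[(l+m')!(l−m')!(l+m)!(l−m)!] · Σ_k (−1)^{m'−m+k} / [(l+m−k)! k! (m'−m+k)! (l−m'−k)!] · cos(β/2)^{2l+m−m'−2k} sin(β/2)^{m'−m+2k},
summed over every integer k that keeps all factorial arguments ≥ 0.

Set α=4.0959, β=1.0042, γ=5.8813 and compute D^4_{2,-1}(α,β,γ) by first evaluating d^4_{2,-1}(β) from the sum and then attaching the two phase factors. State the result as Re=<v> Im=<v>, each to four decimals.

Split into d^4_{2,-1}(β=1.0042) × two z-phases.
With c≡cos(β/2)=0.876574 and s≡sin(β/2)=0.481267, N=[720·2·6·120]^{1/2}=1018.233765
k∈{0,1,2} keeps every argument non-negative
  k=0: (−1)^3·1018.2338/(72)·0.8766^5·0.4813^3 = -0.815862
  k=1: (−1)^4·1018.2338/(48)·0.8766^3·0.4813^5 = +0.368896
  k=2: (−1)^5·1018.2338/(240)·0.8766^1·0.4813^7 = -0.022240
d^4_{2,-1}(1.0042) = -0.815862 +0.368896 -0.022240 = -0.469206
Attach z-rotation phases: D = e^{-i(2)(4.0959)}·(-0.469206)·e^{-i(-1)(5.8813)} = +0.316277+0.346588i

Re=0.3163 Im=0.3466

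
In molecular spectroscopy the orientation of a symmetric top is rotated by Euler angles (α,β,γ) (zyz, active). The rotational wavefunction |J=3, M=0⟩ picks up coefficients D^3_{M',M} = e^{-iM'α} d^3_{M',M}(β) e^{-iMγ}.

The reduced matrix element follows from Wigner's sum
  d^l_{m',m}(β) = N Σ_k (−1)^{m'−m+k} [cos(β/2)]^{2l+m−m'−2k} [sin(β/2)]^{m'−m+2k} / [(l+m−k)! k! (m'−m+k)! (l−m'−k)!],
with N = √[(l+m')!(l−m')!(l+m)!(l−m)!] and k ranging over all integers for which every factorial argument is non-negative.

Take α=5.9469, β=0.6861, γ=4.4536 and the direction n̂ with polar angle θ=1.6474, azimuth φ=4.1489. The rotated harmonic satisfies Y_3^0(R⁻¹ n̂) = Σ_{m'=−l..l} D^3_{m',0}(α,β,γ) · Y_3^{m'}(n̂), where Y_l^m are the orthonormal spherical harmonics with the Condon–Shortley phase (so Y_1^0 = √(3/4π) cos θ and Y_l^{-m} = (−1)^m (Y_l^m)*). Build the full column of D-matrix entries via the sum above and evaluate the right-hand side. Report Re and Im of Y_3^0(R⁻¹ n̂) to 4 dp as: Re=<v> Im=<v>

Need the full column D^3_{m',0} for m'=−3..3 at α=5.9469, β=0.6861, γ=4.4536.
cos(β/2)=0.941733, sin(β/2)=0.336361
d^3_{-3,0}: single k=3 term ⇒ +0.142140;  D = +0.075736-0.120282i
d^3_{-2,0}: k∈[2..3] ⇒ +0.487397 -0.062178 = +0.425219;  D = +0.332616-0.264911i
d^3_{-1,0}: k∈[1..3] ⇒ +0.863049 -0.330303 +0.014046 = +0.546792;  D = +0.516165-0.180432i
d^3_{0,0}: k∈[0..3] ⇒ +0.697537 -0.800876 +0.102169 -0.001448 = -0.002618;  D = -0.002618+0.000000i
d^3_{1,0}: k∈[0..2] ⇒ -0.863049 +0.330303 -0.014046 = -0.546792;  D = -0.516165-0.180432i
d^3_{2,0}: k∈[0..1] ⇒ +0.487397 -0.062178 = +0.425219;  D = +0.332616+0.264911i
d^3_{3,0}: single k=0 term ⇒ -0.142140;  D = -0.075736-0.120282i
Y_3^{m'}(θ=1.6474,φ=4.1489) and Σ D·Y over m':
  (+0.0757-0.1203i)·(+0.4106+0.0494i)  (+0.3326-0.2649i)·(+0.0334+0.0702i)  (+0.5162-0.1804i)·(+0.1671-0.2644i)  (-0.0026+0.0000i)·(+0.0848+0.0000i)  (-0.5162-0.1804i)·(-0.1671-0.2644i)  (+0.3326+0.2649i)·(+0.0334-0.0702i)  (-0.0757-0.1203i)·(-0.4106+0.0494i)
Y_3^0(R⁻¹ n̂) = +0.210317+0.000000i

Re=0.2103 Im=0.0000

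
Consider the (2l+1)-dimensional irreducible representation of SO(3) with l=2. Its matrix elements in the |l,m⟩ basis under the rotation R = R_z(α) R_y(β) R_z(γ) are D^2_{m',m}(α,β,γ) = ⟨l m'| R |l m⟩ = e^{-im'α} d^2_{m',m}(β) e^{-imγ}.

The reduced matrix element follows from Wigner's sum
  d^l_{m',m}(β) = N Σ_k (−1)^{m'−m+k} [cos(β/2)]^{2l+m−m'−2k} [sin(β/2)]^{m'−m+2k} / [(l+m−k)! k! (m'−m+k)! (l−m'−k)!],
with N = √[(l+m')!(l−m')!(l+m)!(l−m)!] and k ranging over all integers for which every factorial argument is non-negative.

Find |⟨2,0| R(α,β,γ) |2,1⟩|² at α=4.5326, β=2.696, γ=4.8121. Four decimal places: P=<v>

P=0.2269

First d^2_{0,1}(β=2.696), then the phase factors e^{-i(0)α} and e^{-i(1)γ}:
With c≡cos(β/2)=0.220958 and s≡sin(β/2)=0.975283, N=[2·2·6·1]^{1/2}=4.898979
Admissible k: 1..2 (factorial args all ≥0)
  k=1: (−1)^0·4.8990/(2)·0.2210^3·0.9753^1 = +0.025771
  k=2: (−1)^1·4.8990/(2)·0.2210^1·0.9753^3 = -0.502085
d^2_{0,1}(2.696) = +0.025771 -0.502085 = -0.476314
|D^2_{0,1}|² = |d^2_{0,1}(β)|² = (-0.476314)² = 0.226875 (the z-rotation phases have unit modulus)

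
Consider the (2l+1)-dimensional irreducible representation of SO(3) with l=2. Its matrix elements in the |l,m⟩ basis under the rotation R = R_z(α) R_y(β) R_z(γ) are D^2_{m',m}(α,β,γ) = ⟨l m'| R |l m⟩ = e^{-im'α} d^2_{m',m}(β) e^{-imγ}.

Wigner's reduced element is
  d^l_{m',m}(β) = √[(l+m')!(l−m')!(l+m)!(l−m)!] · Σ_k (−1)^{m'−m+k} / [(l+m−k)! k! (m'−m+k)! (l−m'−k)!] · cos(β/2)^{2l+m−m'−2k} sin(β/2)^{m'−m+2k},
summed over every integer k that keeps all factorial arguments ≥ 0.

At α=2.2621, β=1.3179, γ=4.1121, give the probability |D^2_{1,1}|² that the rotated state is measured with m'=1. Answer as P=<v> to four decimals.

P=0.0975

D^2_{1,1}(2.2621,1.3179,4.1121) = e^{-i·1·2.2621}·d^2_{1,1}(1.3179)·e^{-i·1·4.1121}. Compute d first:
Half-angle: c=0.790636, s=0.612287. N=√(6·1·6·1)=6.000000
Admissible k: 0..1 (factorial args all ≥0)
  k=0: (−1)^0·6.0000/(6)·0.7906^4·0.6123^0 = +0.390756
  k=1: (−1)^1·6.0000/(2)·0.7906^2·0.6123^2 = -0.703047
d^2_{1,1}(1.3179) = +0.390756 -0.703047 = -0.312291
|D^2_{1,1}|² = |d^2_{1,1}(β)|² = (-0.312291)² = 0.097526 (the z-rotation phases have unit modulus)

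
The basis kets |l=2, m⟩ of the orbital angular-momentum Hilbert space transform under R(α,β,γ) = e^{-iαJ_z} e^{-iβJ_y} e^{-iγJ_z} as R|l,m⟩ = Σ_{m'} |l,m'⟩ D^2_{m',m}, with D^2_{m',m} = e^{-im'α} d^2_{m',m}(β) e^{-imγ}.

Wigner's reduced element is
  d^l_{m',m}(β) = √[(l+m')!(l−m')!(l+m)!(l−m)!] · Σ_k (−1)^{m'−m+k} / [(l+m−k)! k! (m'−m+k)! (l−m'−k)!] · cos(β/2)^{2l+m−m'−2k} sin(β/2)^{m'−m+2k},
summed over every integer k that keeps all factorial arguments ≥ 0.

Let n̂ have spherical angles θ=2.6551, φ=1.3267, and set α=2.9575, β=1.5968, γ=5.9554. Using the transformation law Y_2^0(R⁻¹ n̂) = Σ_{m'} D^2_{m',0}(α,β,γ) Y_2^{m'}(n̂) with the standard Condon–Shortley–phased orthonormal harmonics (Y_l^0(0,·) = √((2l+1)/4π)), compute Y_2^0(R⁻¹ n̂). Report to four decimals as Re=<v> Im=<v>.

Re=-0.3154 Im=0.0000

Need the full column D^2_{m',0} for m'=−2..2 at α=2.9575, β=1.5968, γ=5.9554.
cos(β/2)=0.697854, sin(β/2)=0.716240
d^2_{-2,0}: single k=2 term ⇒ +0.611958;  D = +0.570946-0.220258i
d^2_{-1,0}: k∈[1..2] ⇒ +0.596249 -0.628082 = -0.031834;  D = +0.031296-0.005827i
d^2_{0,0}: k∈[0..2] ⇒ +0.237169 -0.999324 +0.263169 = -0.498986;  D = -0.498986+0.000000i
d^2_{1,0}: k∈[0..1] ⇒ -0.596249 +0.628082 = +0.031834;  D = -0.031296-0.005827i
d^2_{2,0}: single k=0 term ⇒ +0.611958;  D = +0.570946+0.220258i
Y_2^{m'}(θ=2.6551,φ=1.3267) and Σ D·Y over m':
  (+0.5709-0.2203i)·(-0.0746-0.0396i)  (+0.0313-0.0058i)·(-0.0772+0.3098i)  (-0.4990+0.0000i)·(+0.4240+0.0000i)  (-0.0313-0.0058i)·(+0.0772+0.3098i)  (+0.5709+0.2203i)·(-0.0746+0.0396i)
Y_2^0(R⁻¹ n̂) = -0.315368+0.000000i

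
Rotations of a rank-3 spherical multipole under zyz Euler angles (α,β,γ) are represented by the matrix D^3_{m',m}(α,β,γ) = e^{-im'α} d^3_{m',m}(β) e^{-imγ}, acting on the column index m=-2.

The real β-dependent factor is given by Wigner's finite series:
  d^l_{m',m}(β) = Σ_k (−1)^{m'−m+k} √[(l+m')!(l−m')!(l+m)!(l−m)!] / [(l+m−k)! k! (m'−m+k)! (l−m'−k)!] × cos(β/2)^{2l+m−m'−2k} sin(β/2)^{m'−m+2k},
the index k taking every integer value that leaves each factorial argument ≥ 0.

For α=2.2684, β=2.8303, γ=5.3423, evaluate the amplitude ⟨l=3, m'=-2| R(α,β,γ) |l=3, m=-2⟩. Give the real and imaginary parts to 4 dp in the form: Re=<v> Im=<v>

Split into d^3_{-2,-2}(β=2.8303) × two z-phases.
With c≡cos(β/2)=0.155019 and s≡sin(β/2)=0.987912, N=[1·120·1·120]^{1/2}=120.000000
k∈{0,1} keeps every argument non-negative
  k=0: (−1)^0·120.0000/(120)·0.1550^6·0.9879^0 = +0.000014
  k=1: (−1)^1·120.0000/(24)·0.1550^4·0.9879^2 = -0.002818
d^3_{-2,-2}(2.8303) = +0.000014 -0.002818 = -0.002804
D = (-0.174688-0.984624i)·(-0.002804)·(-0.305986-0.952036i) = +0.002479-0.001311i

Re=0.0025 Im=-0.0013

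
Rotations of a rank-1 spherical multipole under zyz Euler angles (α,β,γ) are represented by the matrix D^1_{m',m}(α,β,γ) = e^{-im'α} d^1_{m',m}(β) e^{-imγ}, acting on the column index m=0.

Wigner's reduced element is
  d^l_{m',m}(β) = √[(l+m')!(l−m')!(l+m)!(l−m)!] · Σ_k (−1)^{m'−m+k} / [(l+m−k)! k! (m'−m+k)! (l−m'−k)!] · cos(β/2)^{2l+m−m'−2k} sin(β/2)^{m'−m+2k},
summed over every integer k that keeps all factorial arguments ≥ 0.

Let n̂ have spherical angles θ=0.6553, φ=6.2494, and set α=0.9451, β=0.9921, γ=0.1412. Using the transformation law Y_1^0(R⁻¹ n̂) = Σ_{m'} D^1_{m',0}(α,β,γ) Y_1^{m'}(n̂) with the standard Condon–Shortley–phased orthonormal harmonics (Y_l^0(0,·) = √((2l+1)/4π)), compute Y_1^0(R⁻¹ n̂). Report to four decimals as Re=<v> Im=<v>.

Need the full column D^1_{m',0} for m'=−1..1 at α=0.9451, β=0.9921, γ=0.1412.
cos(β/2)=0.879469, sin(β/2)=0.475955
d^1_{-1,0}: single k=1 term ⇒ +0.591973;  D = +0.346696+0.479827i
d^1_{0,0}: k∈[0..1] ⇒ +0.773466 -0.226534 = +0.546933;  D = +0.546933+0.000000i
d^1_{1,0}: single k=0 term ⇒ -0.591973;  D = -0.346696+0.479827i
Y_1^{m'}(θ=0.6553,φ=6.2494) and Σ D·Y over m':
  (+0.3467+0.4798i)·(+0.2104+0.0071i)  (+0.5469+0.0000i)·(+0.3874+0.0000i)  (-0.3467+0.4798i)·(-0.2104+0.0071i)
Y_1^0(R⁻¹ n̂) = +0.350960+0.000000i

Re=0.3510 Im=0.0000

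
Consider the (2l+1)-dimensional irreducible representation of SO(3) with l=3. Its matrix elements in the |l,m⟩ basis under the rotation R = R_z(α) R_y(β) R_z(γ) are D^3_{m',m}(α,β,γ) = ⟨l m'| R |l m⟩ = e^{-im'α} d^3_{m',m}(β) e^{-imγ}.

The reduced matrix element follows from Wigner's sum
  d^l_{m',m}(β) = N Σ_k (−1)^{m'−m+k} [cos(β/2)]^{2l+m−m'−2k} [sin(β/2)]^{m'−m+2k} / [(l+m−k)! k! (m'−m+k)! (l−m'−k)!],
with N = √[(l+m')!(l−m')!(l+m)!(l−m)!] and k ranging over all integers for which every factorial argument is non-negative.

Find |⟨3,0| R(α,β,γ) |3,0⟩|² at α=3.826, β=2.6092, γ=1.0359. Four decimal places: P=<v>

First d^3_{0,0}(β=2.6092), then the phase factors e^{-i(0)α} and e^{-i(0)γ}:
Half-angle: c=0.263064, s=0.964778. N=√(6·6·6·6)=36.000000
Admissible k: 0..3 (factorial args all ≥0)
  k=0: (−1)^0·36.0000/(36)·0.2631^6·0.9648^0 = +0.000331
  k=1: (−1)^1·36.0000/(4)·0.2631^4·0.9648^2 = -0.040118
  k=2: (−1)^2·36.0000/(4)·0.2631^2·0.9648^4 = +0.539603
  k=3: (−1)^3·36.0000/(36)·0.2631^0·0.9648^6 = -0.806428
d^3_{0,0}(2.6092) = +0.000331 -0.040118 +0.539603 -0.806428 = -0.306612
|D^3_{0,0}|² = |d^3_{0,0}(β)|² = (-0.306612)² = 0.094011 (the z-rotation phases have unit modulus)

P=0.0940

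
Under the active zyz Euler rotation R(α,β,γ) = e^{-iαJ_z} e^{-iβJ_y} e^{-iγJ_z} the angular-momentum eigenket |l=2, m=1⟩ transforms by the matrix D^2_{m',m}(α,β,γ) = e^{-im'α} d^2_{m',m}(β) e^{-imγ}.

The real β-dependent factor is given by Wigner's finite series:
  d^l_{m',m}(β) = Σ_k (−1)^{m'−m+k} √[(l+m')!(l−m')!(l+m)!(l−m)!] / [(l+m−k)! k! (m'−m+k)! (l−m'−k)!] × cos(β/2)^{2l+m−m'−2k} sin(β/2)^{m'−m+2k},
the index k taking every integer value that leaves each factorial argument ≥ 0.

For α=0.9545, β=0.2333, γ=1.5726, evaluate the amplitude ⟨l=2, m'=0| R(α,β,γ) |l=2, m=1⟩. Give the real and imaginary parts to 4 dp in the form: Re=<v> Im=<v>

Re=-0.0005 Im=-0.2755

D^2_{0,1}(0.9545,0.2333,1.5726) = e^{-i·0·0.9545}·d^2_{0,1}(0.2333)·e^{-i·1·1.5726}. Compute d first:
With c≡cos(β/2)=0.993204 and s≡sin(β/2)=0.116386, N=[2·2·6·1]^{1/2}=4.898979
The bounds max(0,m−m')=1 and min(l+m,l−m')=2 give 2 terms
  k=1: (−1)^0·4.8990/(2)·0.9932^3·0.1164^1 = +0.279313
  k=2: (−1)^1·4.8990/(2)·0.9932^1·0.1164^3 = -0.003835
d^2_{0,1}(0.2333) = +0.279313 -0.003835 = +0.275477
Attach z-rotation phases: D = e^{-i(0)(0.9545)}·(+0.275477)·e^{-i(1)(1.5726)} = -0.000497-0.275477i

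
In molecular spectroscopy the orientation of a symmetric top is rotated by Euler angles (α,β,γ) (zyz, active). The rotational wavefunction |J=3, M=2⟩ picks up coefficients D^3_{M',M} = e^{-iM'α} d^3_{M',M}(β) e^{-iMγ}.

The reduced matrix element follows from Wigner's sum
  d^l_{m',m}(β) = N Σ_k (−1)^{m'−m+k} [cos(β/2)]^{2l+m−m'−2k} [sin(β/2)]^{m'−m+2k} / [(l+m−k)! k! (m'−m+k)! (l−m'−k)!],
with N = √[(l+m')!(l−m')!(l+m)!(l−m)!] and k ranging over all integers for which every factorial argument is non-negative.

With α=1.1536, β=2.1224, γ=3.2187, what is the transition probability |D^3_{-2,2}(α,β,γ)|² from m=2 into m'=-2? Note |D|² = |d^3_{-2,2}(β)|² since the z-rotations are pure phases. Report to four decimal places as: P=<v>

First d^3_{-2,2}(β=2.1224), then the phase factors e^{-i(-2)α} and e^{-i(2)γ}:
Half-angle: c=0.487825, s=0.872942. N=√(1·120·120·1)=120.000000
k: max(0,(2)−(-2))=4 … min(3+(2),3−(-2))=5
  k=4: (−1)^0·120.0000/(24)·0.4878^2·0.8729^4 = +0.690937
  k=5: (−1)^1·120.0000/(120)·0.4878^0·0.8729^6 = -0.442498
d^3_{-2,2}(2.1224) = +0.690937 -0.442498 = +0.248440
|D^3_{-2,2}|² = |d^3_{-2,2}(β)|² = (+0.248440)² = 0.061722 (the z-rotation phases have unit modulus)

P=0.0617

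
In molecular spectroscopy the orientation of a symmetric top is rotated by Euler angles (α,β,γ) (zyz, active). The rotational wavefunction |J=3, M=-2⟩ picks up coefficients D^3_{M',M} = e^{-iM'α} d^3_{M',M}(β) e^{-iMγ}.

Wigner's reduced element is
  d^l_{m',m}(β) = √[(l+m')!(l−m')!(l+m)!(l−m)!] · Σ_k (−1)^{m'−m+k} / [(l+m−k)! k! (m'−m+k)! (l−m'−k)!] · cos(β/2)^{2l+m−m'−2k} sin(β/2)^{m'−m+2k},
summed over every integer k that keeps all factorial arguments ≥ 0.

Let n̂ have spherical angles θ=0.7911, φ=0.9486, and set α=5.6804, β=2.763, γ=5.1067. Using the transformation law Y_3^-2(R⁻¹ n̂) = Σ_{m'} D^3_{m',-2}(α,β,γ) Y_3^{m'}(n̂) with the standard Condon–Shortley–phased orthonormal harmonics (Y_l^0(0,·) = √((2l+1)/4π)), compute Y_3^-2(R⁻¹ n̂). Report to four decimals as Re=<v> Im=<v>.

Need the full column D^3_{m',-2} for m'=−3..3 at α=5.6804, β=2.763, γ=5.1067.
cos(β/2)=0.188168, sin(β/2)=0.982137
d^3_{-3,-2}: single k=1 term ⇒ +0.000568;  D = -0.000297+0.000484i
d^3_{-2,-2}: k∈[0..1] ⇒ +0.000044 -0.006046 = -0.006002;  D = +0.005488-0.002431i
d^3_{-1,-2}: k∈[0..1] ⇒ -0.000733 +0.039919 = +0.039187;  D = -0.038512-0.007240i
d^3_{0,-2}: k∈[0..1] ⇒ +0.006623 -0.180443 = -0.173819;  D = +0.122512+0.123304i
d^3_{1,-2}: k∈[0..1] ⇒ -0.039919 +0.543758 = +0.503839;  D = -0.089899-0.495753i
d^3_{2,-2}: k∈[0..1] ⇒ +0.164721 -0.897495 = -0.732774;  D = -0.301067+0.668069i
d^3_{3,-2}: single k=0 term ⇒ -0.421193;  D = -0.360258+0.218215i
Y_3^{m'}(θ=0.7911,φ=0.9486) and Σ D·Y over m':
  (-0.0003+0.0005i)·(-0.1435-0.0437i)  (+0.0055-0.0024i)·(-0.1165-0.3442i)  (-0.0385-0.0072i)·(+0.1971-0.2748i)  (+0.1225+0.1233i)·(-0.1387+0.0000i)  (-0.0899-0.4958i)·(-0.1971-0.2748i)  (-0.3011+0.6681i)·(-0.1165+0.3442i)  (-0.3603+0.2182i)·(+0.1435-0.0437i)
Y_3^-2(R⁻¹ n̂) = -0.383514-0.021563i

Re=-0.3835 Im=-0.0216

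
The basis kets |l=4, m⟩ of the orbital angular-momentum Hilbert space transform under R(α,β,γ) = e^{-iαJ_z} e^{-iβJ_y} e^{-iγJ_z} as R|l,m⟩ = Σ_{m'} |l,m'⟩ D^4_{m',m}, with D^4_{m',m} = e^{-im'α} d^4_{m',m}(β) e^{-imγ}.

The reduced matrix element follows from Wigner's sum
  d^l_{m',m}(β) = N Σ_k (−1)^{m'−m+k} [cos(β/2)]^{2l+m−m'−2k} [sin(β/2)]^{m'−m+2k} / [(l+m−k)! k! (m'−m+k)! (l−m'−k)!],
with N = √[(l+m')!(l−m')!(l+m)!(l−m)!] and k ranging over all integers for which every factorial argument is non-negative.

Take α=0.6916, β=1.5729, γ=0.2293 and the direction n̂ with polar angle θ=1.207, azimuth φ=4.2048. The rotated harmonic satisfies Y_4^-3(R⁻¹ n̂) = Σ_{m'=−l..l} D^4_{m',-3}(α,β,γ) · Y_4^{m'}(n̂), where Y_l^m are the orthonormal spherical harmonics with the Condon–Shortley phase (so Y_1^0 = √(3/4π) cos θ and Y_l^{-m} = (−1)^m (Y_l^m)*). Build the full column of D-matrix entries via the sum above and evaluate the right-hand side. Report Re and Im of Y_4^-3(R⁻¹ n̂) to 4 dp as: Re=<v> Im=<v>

Need the full column D^4_{m',-3} for m'=−4..4 at α=0.6916, β=1.5729, γ=0.2293.
cos(β/2)=0.706363, sin(β/2)=0.707850
d^4_{-4,-3}: single k=1 term ⇒ +0.175663;  D = -0.167144-0.054040i
d^4_{-3,-3}: k∈[0..1] ⇒ +0.061976 -0.435659 = -0.373684;  D = +0.347180-0.138223i
d^4_{-2,-3}: k∈[0..1] ⇒ -0.232380 +0.700080 = +0.467700;  D = -0.224352+0.410377i
d^4_{-1,-3}: k∈[0..1] ⇒ +0.493991 -0.826790 = -0.332799;  D = -0.063276-0.326728i
d^4_{0,-3}: k∈[0..1] ⇒ -0.737949 +0.741061 = +0.003111;  D = +0.002404+0.001975i
d^4_{1,-3}: k∈[0..1] ⇒ +0.826790 -0.498166 = +0.328624;  D = +0.328622-0.001216i
d^4_{2,-3}: k∈[0..1] ⇒ -0.703032 +0.235332 = -0.467700;  D = -0.359129+0.299616i
d^4_{3,-3}: k∈[0..1] ⇒ +0.439341 -0.063028 = +0.376313;  D = +0.068813-0.369968i
d^4_{4,-3}: single k=0 term ⇒ -0.177894;  D = +0.086487+0.155455i
Y_4^{m'}(θ=1.207,φ=4.2048) and Σ D·Y over m':
  (-0.1671-0.0540i)·(-0.1497+0.3025i)  (+0.3472-0.1382i)·(+0.3631-0.0175i)  (-0.2244+0.4104i)·(+0.0175+0.0282i)  (-0.0633-0.3267i)·(+0.1616-0.2906i)  (+0.0024+0.0020i)·(-0.0251+0.0000i)  (+0.3286-0.0012i)·(-0.1616-0.2906i)  (-0.3591+0.2996i)·(+0.0175-0.0282i)  (+0.0688-0.3700i)·(-0.3631-0.0175i)  (+0.0865+0.1555i)·(-0.1497-0.3025i)
Y_4^-3(R⁻¹ n̂) = -0.004392-0.128557i

Re=-0.0044 Im=-0.1286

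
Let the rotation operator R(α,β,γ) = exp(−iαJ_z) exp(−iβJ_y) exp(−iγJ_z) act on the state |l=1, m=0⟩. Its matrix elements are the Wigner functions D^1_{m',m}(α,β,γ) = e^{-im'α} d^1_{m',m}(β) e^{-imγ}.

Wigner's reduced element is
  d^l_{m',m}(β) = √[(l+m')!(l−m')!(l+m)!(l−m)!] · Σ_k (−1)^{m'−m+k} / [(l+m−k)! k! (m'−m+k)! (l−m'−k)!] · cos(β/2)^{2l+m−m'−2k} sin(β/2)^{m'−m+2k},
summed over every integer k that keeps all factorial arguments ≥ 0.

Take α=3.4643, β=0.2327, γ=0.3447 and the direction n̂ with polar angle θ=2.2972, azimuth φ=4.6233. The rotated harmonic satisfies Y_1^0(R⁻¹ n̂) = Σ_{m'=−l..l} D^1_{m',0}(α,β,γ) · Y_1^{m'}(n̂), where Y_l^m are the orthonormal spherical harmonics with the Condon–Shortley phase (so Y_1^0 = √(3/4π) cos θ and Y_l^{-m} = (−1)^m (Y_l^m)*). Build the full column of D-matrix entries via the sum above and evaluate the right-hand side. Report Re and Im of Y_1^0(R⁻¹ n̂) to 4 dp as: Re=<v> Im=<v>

Re=-0.2821 Im=0.0000

Need the full column D^1_{m',0} for m'=−1..1 at α=3.4643, β=0.2327, γ=0.3447.
cos(β/2)=0.993239, sin(β/2)=0.116088
d^1_{-1,0}: single k=1 term ⇒ +0.163063;  D = -0.154646-0.051713i
d^1_{0,0}: k∈[0..1] ⇒ +0.986524 -0.013476 = +0.973047;  D = +0.973047+0.000000i
d^1_{1,0}: single k=0 term ⇒ -0.163063;  D = +0.154646-0.051713i
Y_1^{m'}(θ=2.2972,φ=4.6233) and Σ D·Y over m':
  (-0.1546-0.0517i)·(-0.0230+0.2573i)  (+0.9730+0.0000i)·(-0.3245+0.0000i)  (+0.1546-0.0517i)·(+0.0230+0.2573i)
Y_1^0(R⁻¹ n̂) = -0.282062+0.000000i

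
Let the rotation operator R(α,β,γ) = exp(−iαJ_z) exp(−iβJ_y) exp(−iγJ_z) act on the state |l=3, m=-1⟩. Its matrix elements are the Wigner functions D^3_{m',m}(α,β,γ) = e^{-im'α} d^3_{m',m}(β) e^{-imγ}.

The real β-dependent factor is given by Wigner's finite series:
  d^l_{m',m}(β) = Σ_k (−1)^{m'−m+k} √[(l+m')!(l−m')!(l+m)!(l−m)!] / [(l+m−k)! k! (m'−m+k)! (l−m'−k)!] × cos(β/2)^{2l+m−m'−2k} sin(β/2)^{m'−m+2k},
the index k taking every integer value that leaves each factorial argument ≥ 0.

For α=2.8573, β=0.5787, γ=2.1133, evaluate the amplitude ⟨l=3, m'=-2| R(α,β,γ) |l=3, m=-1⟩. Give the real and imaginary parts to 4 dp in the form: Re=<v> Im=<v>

Split into d^3_{-2,-1}(β=0.5787) × two z-phases.
With c≡cos(β/2)=0.958430 and s≡sin(β/2)=0.285329, N=[1·120·2·24]^{1/2}=75.894664
Admissible k: 1..2 (factorial args all ≥0)
  k=1: (−1)^0·75.8947/(24)·0.9584^5·0.2853^1 = +0.729705
  k=2: (−1)^1·75.8947/(12)·0.9584^3·0.2853^3 = -0.129345
d^3_{-2,-1}(0.5787) = +0.729705 -0.129345 = +0.600360
Attach z-rotation phases: D = e^{-i(-2)(2.8573)}·(+0.600360)·e^{-i(-1)(2.1133)} = +0.015657+0.600156i

Re=0.0157 Im=0.6002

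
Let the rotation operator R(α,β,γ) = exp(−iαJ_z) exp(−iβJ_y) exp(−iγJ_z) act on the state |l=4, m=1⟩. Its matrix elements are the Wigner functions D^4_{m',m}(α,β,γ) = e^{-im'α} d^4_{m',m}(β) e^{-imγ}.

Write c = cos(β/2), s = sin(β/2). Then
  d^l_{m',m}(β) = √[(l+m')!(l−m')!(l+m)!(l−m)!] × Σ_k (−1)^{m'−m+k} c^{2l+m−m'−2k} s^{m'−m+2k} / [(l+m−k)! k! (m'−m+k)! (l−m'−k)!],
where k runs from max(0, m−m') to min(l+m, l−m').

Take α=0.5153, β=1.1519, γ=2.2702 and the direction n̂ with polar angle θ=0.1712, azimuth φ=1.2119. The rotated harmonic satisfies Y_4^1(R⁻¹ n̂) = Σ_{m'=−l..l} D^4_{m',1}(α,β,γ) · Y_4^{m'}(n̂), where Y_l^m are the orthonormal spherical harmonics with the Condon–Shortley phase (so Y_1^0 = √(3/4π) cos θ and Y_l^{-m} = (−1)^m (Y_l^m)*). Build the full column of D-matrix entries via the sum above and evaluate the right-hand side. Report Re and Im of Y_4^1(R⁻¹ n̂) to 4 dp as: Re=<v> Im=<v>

Re=0.1712 Im=0.1572

Need the full column D^4_{m',1} for m'=−4..4 at α=0.5153, β=1.1519, γ=2.2702.
cos(β/2)=0.838675, sin(β/2)=0.544632
d^4_{-4,1}: single k=5 term ⇒ +0.211539;  D = +0.206936-0.043890i
d^4_{-3,1}: k∈[4..5] ⇒ +0.575846 -0.145705 = +0.430140;  D = +0.322159-0.285016i
d^4_{-2,1}: k∈[3..5] ⇒ +0.947967 -0.599657 +0.050577 = +0.398887;  D = +0.129708-0.377209i
d^4_{-1,1}: k∈[2..5] ⇒ +1.032212 -1.305896 +0.275357 -0.007741 = -0.006068;  D = +0.001111+0.005965i
d^4_{0,1}: k∈[1..4] ⇒ +0.710845 -1.798641 +0.758512 -0.053313 = -0.382596;  D = +0.246300+0.292772i
d^4_{1,1}: k∈[0..3] ⇒ +0.244766 -1.548318 +1.305896 -0.183572 = -0.181228;  D = +0.169859+0.063179i
d^4_{2,1}: k∈[0..2] ⇒ -0.674367 +1.421950 -0.399771 = +0.347812;  D = -0.343414+0.055141i
d^4_{3,1}: k∈[0..1] ⇒ +0.819293 -0.575846 = +0.243447;  D = -0.190136+0.152036i
d^4_{4,1}: single k=0 term ⇒ -0.501617;  D = +0.186521-0.465650i
Y_4^{m'}(θ=0.1712,φ=1.2119) and Σ D·Y over m':
  (+0.2069-0.0439i)·(+0.0001+0.0004i)  (+0.3222-0.2850i)·(-0.0054+0.0029i)  (+0.1297-0.3772i)·(-0.0424-0.0370i)  (+0.0011+0.0060i)·(+0.1059-0.2823i)  (+0.2463+0.2928i)·(+0.7266+0.0000i)  (+0.1699+0.0632i)·(-0.1059-0.2823i)  (-0.3434+0.0551i)·(-0.0424+0.0370i)  (-0.1901+0.1520i)·(+0.0054+0.0029i)  (+0.1865-0.4656i)·(+0.0001-0.0004i)
Y_4^1(R⁻¹ n̂) = +0.171161+0.157246i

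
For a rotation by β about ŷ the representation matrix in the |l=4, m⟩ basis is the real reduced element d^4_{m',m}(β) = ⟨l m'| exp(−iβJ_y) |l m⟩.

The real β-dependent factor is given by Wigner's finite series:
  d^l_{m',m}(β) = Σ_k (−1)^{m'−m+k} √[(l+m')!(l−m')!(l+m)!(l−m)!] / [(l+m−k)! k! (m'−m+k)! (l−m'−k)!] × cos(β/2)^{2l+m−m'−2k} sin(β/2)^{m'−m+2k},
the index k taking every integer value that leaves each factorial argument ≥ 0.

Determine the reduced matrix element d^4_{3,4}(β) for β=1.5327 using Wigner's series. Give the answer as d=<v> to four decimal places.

d^4_{3,4}(β=1.5327) via Wigner's sum:
Half-angle: c=0.720447, s=0.693510. N=√(5040·1·40320·1)=14255.272709
k∈{1} keeps every argument non-negative
  k=1: (−1)^0·14255.2727/(5040)·0.7204^7·0.6935^1 = +0.197611
d^4_{3,4}(1.5327) = +0.197611

d=0.1976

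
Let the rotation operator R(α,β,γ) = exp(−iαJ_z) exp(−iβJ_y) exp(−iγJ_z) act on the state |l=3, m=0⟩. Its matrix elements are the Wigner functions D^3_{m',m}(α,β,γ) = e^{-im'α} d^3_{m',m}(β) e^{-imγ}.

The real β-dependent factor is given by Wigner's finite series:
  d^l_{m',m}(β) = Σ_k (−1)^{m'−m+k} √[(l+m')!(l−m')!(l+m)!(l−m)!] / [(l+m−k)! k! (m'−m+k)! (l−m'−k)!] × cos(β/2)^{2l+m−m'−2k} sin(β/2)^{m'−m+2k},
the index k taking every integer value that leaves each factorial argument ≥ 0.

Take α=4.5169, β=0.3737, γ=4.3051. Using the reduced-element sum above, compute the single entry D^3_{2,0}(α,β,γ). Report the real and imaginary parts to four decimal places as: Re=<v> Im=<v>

Re=-0.1571 Im=-0.0647

Split into d^3_{2,0}(β=0.3737) × two z-phases.
Half-angle: c=0.982594, s=0.185765. N=√(120·1·6·6)=65.726707
k∈{0,1} keeps every argument non-negative
  k=0: (−1)^2·65.7267/(12)·0.9826^4·0.1858^2 = +0.176191
  k=1: (−1)^3·65.7267/(12)·0.9826^2·0.1858^4 = -0.006297
d^3_{2,0}(0.3737) = +0.176191 -0.006297 = +0.169894
Attach z-rotation phases: D = e^{-i(2)(4.5169)}·(+0.169894)·e^{-i(0)(4.3051)} = -0.157073-0.064745i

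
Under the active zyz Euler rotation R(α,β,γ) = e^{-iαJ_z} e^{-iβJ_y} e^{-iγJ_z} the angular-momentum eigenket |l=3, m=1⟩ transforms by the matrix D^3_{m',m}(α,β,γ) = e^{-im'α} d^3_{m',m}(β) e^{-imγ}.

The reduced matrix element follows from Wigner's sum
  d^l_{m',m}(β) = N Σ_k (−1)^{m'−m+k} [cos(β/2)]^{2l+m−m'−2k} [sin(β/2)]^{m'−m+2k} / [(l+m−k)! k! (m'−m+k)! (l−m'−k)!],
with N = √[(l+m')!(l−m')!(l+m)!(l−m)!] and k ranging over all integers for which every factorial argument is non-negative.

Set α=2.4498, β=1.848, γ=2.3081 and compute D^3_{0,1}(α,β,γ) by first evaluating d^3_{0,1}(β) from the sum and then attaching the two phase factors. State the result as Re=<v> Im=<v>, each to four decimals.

First d^3_{0,1}(β=1.848), then the phase factors e^{-i(0)α} and e^{-i(1)γ}:
c=cos(1.848/2)=0.602633, s=sin(1.848/2)=0.798019; N=√[6·6·24·2]=41.569219
k: max(0,(1)−(0))=1 … min(3+(1),3−(0))=3
  k=1: (−1)^0·41.5692/(12)·0.6026^5·0.7980^1 = +0.219719
  k=2: (−1)^1·41.5692/(4)·0.6026^3·0.7980^3 = -1.155871
  k=3: (−1)^2·41.5692/(12)·0.6026^1·0.7980^5 = +0.675629
d^3_{0,1}(1.848) = +0.219719 -1.155871 +0.675629 = -0.260523
Phases: e^{-i·(0)·2.4498}=+1.000000+0.000000i, e^{-i·(1)·2.3081}=-0.672294-0.740284i ⇒ D=+0.175148+0.192861i

Re=0.1751 Im=0.1929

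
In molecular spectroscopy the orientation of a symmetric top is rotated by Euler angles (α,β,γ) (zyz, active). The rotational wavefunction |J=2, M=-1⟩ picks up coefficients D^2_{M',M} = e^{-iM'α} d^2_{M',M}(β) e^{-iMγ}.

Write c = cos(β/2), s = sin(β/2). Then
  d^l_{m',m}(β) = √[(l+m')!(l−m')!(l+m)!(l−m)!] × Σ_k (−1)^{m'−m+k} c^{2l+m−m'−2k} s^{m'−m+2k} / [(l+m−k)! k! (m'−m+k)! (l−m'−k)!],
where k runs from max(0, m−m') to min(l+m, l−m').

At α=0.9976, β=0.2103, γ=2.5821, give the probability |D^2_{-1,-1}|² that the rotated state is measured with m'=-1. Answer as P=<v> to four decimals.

P=0.8938

Split into d^2_{-1,-1}(β=0.2103) × two z-phases.
c=cos(0.2103/2)=0.994477, s=sin(0.2103/2)=0.104956; N=√[1·6·1·6]=6.000000
Admissible k: 0..1 (factorial args all ≥0)
  k=0: (−1)^0·6.0000/(6)·0.9945^4·0.1050^0 = +0.978090
  k=1: (−1)^1·6.0000/(2)·0.9945^2·0.1050^2 = -0.032683
d^2_{-1,-1}(0.2103) = +0.978090 -0.032683 = +0.945406
|D^2_{-1,-1}|² = |d^2_{-1,-1}(β)|² = (+0.945406)² = 0.893793 (the z-rotation phases have unit modulus)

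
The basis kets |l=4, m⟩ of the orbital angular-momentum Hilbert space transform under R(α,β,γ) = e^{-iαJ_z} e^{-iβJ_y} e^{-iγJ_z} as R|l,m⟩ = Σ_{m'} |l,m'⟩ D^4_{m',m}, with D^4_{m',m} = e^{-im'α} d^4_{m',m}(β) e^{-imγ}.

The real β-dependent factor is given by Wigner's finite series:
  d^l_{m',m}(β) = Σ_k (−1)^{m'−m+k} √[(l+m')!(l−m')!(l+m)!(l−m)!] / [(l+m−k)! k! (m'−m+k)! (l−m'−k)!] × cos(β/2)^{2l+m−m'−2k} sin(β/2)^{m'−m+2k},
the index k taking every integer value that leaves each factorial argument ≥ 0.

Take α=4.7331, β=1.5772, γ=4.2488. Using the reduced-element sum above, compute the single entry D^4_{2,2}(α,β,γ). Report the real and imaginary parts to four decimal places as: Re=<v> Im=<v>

Re=0.1632 Im=0.1997

First d^4_{2,2}(β=1.5772), then the phase factors e^{-i(2)α} and e^{-i(2)γ}:
Half-angle: c=0.704839, s=0.709367. N=√(720·2·720·2)=1440.000000
The bounds max(0,m−m')=0 and min(l+m,l−m')=2 give 3 terms
  k=0: (−1)^0·1440.0000/(1440)·0.7048^8·0.7094^0 = +0.060914
  k=1: (−1)^1·1440.0000/(120)·0.7048^6·0.7094^2 = -0.740395
  k=2: (−1)^2·1440.0000/(96)·0.7048^4·0.7094^4 = +0.937423
d^4_{2,2}(1.5772) = +0.060914 -0.740395 +0.937423 = +0.257943
Attach z-rotation phases: D = e^{-i(2)(4.7331)}·(+0.257943)·e^{-i(2)(4.2488)} = +0.163201+0.199749i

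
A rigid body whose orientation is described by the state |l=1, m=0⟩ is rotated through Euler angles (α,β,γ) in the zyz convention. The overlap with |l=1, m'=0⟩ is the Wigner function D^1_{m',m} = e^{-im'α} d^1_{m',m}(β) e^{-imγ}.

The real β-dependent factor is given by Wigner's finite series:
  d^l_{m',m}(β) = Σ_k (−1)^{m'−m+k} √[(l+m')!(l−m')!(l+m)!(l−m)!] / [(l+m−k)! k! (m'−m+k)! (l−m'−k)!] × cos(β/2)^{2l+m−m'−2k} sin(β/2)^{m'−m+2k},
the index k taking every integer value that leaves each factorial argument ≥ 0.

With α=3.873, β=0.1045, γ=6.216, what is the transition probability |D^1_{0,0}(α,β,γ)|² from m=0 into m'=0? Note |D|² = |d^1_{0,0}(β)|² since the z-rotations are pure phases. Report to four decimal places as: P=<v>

D^1_{0,0}(3.873,0.1045,6.216) = e^{-i·0·3.873}·d^1_{0,0}(0.1045)·e^{-i·0·6.216}. Compute d first:
With c≡cos(β/2)=0.998635 and s≡sin(β/2)=0.052226, N=[1·1·1·1]^{1/2}=1.000000
The bounds max(0,m−m')=0 and min(l+m,l−m')=1 give 2 terms
  k=0: (−1)^0·1.0000/(1)·0.9986^2·0.0522^0 = +0.997272
  k=1: (−1)^1·1.0000/(1)·0.9986^0·0.0522^2 = -0.002728
d^1_{0,0}(0.1045) = +0.997272 -0.002728 = +0.994545
|D^1_{0,0}|² = |d^1_{0,0}(β)|² = (+0.994545)² = 0.989119 (the z-rotation phases have unit modulus)

P=0.9891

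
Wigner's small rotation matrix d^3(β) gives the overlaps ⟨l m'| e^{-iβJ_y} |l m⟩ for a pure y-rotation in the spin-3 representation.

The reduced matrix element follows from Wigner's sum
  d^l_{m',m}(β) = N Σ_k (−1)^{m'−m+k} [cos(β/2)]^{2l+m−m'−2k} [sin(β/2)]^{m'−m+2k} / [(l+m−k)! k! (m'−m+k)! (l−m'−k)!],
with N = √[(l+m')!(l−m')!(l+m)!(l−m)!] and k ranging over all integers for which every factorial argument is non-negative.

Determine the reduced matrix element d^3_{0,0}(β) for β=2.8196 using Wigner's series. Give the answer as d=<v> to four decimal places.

d=-0.7111

d^3_{0,0}(β=2.8196) via Wigner's sum:
With c≡cos(β/2)=0.160302 and s≡sin(β/2)=0.987068, N=[6·6·6·6]^{1/2}=36.000000
Admissible k: 0..3 (factorial args all ≥0)
  k=0: (−1)^0·36.0000/(36)·0.1603^6·0.9871^0 = +0.000017
  k=1: (−1)^1·36.0000/(4)·0.1603^4·0.9871^2 = -0.005790
  k=2: (−1)^2·36.0000/(4)·0.1603^2·0.9871^4 = +0.219537
  k=3: (−1)^3·36.0000/(36)·0.1603^0·0.9871^6 = -0.924874
d^3_{0,0}(2.8196) = +0.000017 -0.005790 +0.219537 -0.924874 = -0.711110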